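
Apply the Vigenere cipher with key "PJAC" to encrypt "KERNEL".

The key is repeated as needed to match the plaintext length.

Step 1: Repeat key to match plaintext length:
  Plaintext: KERNEL
  Key:       PJACPJ
Step 2: Encrypt each letter:
  K(10) + P(15) = (10+15) mod 26 = 25 = Z
  E(4) + J(9) = (4+9) mod 26 = 13 = N
  R(17) + A(0) = (17+0) mod 26 = 17 = R
  N(13) + C(2) = (13+2) mod 26 = 15 = P
  E(4) + P(15) = (4+15) mod 26 = 19 = T
  L(11) + J(9) = (11+9) mod 26 = 20 = U
Ciphertext: ZNRPTU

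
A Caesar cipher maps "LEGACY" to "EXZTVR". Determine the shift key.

Step 1: Compare first letters: L (position 11) -> E (position 4).
Step 2: Shift = (4 - 11) mod 26 = 19.
The shift value is 19.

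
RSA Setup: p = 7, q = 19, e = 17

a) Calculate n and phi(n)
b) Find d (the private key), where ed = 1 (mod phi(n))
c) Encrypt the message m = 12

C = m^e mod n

Step 1: n = 7 * 19 = 133.
Step 2: phi(n) = (7-1)(19-1) = 6 * 18 = 108.
Step 3: Find d = 17^(-1) mod 108 = 89.
  Verify: 17 * 89 = 1513 = 1 (mod 108).
Step 4: C = 12^17 mod 133 = 122.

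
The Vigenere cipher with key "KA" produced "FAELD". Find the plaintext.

Step 1: Extend key: KAKAK
Step 2: Decrypt each letter (c - k) mod 26:
  F(5) - K(10) = (5-10) mod 26 = 21 = V
  A(0) - A(0) = (0-0) mod 26 = 0 = A
  E(4) - K(10) = (4-10) mod 26 = 20 = U
  L(11) - A(0) = (11-0) mod 26 = 11 = L
  D(3) - K(10) = (3-10) mod 26 = 19 = T
Plaintext: VAULT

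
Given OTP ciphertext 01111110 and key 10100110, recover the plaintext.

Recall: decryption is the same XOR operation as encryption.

Step 1: XOR ciphertext with key:
  Ciphertext: 01111110
  Key:        10100110
  XOR:        11011000
Step 2: Plaintext = 11011000 = 216 in decimal.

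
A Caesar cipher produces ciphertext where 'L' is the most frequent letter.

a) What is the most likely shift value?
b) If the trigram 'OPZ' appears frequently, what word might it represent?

Step 1: In English, 'E' is the most frequent letter (12.7%).
Step 2: The most frequent ciphertext letter is 'L' (position 11).
Step 3: Shift = (11 - 4) mod 26 = 7.
Step 4: Decrypt 'OPZ' by shifting back 7:
  O -> H
  P -> I
  Z -> S
Step 5: 'OPZ' decrypts to 'HIS'.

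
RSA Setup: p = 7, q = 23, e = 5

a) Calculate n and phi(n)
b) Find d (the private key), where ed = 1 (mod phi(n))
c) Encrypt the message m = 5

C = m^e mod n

Step 1: n = 7 * 23 = 161.
Step 2: phi(n) = (7-1)(23-1) = 6 * 22 = 132.
Step 3: Find d = 5^(-1) mod 132 = 53.
  Verify: 5 * 53 = 265 = 1 (mod 132).
Step 4: C = 5^5 mod 161 = 66.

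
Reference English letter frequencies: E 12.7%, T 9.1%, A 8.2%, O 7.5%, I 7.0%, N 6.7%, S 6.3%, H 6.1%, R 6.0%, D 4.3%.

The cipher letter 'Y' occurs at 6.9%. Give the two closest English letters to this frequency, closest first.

Step 1: Observed frequency of 'Y' is 6.9%.
Step 2: Compute distances to each reference frequency and sort:
  I (7.0%): difference = 0.1% <-- BEST
  N (6.7%): difference = 0.2% <-- RUNNER-UP
  O (7.5%): difference = 0.6%
  S (6.3%): difference = 0.6%
  H (6.1%): difference = 0.8%
Step 3: Most likely is 'I' (7.0%, diff 0.1%); second most likely is 'N' (6.7%, diff 0.2%).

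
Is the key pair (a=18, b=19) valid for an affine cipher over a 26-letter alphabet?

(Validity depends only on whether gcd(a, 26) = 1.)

Step 1: Compute gcd(18, 26).
Step 2: gcd(18, 26) = 2.
Since gcd = 2 != 1, 18 shares a common factor with 26, so it cannot be used.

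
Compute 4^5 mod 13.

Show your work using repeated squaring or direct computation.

Step 1: Compute 4^5 mod 13 step by step, reducing modulo 13 at each step.
  4^1 mod 13 = 4
  4^2 mod 13 = (4 * 4) mod 13 = 3
  4^3 mod 13 = (3 * 4) mod 13 = 12
  4^4 mod 13 = (12 * 4) mod 13 = 9
  4^5 mod 13 = (9 * 4) mod 13 = 10
Step 2: Result = 10.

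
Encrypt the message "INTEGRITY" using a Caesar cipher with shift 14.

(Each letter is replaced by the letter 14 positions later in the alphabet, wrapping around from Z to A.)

Step 1: For each letter, shift forward by 14 positions (mod 26).
  I (position 8) -> position (8+14) mod 26 = 22 -> W
  N (position 13) -> position (13+14) mod 26 = 1 -> B
  T (position 19) -> position (19+14) mod 26 = 7 -> H
  E (position 4) -> position (4+14) mod 26 = 18 -> S
  G (position 6) -> position (6+14) mod 26 = 20 -> U
  R (position 17) -> position (17+14) mod 26 = 5 -> F
  I (position 8) -> position (8+14) mod 26 = 22 -> W
  T (position 19) -> position (19+14) mod 26 = 7 -> H
  Y (position 24) -> position (24+14) mod 26 = 12 -> M
Result: WBHSUFWHM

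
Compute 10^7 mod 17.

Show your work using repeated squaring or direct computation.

Step 1: Compute 10^7 mod 17 step by step, reducing modulo 17 at each step.
  10^1 mod 17 = 10
  10^2 mod 17 = (10 * 10) mod 17 = 15
  10^3 mod 17 = (15 * 10) mod 17 = 14
  10^4 mod 17 = (14 * 10) mod 17 = 4
  10^5 mod 17 = (4 * 10) mod 17 = 6
  10^6 mod 17 = (6 * 10) mod 17 = 9
  10^7 mod 17 = (9 * 10) mod 17 = 5
Step 2: Result = 5.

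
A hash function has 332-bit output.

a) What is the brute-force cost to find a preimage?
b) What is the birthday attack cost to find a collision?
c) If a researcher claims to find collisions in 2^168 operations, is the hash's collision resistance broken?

Step 1: Preimage resistance requires brute-force of 2^332 operations.
Step 2: Collision resistance (birthday bound) = 2^(332/2) = 2^166.
Step 3: The claimed attack costs 2^168 operations.
Step 4: Since 2^168 >= 2^166, the claimed attack is no faster than the generic birthday attack, so this does not break collision resistance.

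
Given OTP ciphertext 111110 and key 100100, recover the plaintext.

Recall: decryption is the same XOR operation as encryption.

Step 1: XOR ciphertext with key:
  Ciphertext: 111110
  Key:        100100
  XOR:        011010
Step 2: Plaintext = 011010 = 26 in decimal.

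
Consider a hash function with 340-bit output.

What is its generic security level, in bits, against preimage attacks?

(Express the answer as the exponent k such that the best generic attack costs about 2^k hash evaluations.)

Step 1: The hash has a 340-bit output.
Step 2: Preimage resistance means: given a digest h(x), it should be infeasible to find any input that hashes to it.
With a 340-bit output there are 2^340 possible digests, so a generic brute-force preimage search costs about 2^340 evaluations.
Step 3: Security level = 340 bits.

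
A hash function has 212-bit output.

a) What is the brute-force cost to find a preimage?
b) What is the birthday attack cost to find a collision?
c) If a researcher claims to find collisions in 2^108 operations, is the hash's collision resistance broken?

Step 1: Preimage resistance requires brute-force of 2^212 operations.
Step 2: Collision resistance (birthday bound) = 2^(212/2) = 2^106.
Step 3: The claimed attack costs 2^108 operations.
Step 4: Since 2^108 >= 2^106, the claimed attack is no faster than the generic birthday attack, so this does not break collision resistance.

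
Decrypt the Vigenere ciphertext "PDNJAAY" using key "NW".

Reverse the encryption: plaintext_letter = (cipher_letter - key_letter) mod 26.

Step 1: Extend key: NWNWNWN
Step 2: Decrypt each letter (c - k) mod 26:
  P(15) - N(13) = (15-13) mod 26 = 2 = C
  D(3) - W(22) = (3-22) mod 26 = 7 = H
  N(13) - N(13) = (13-13) mod 26 = 0 = A
  J(9) - W(22) = (9-22) mod 26 = 13 = N
  A(0) - N(13) = (0-13) mod 26 = 13 = N
  A(0) - W(22) = (0-22) mod 26 = 4 = E
  Y(24) - N(13) = (24-13) mod 26 = 11 = L
Plaintext: CHANNEL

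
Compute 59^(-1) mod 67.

Step 1: We need x such that 59 * x = 1 (mod 67).
Step 2: Using the extended Euclidean algorithm or trial:
  59 * 25 = 1475 = 22 * 67 + 1.
Step 3: Since 1475 mod 67 = 1, the inverse is x = 25.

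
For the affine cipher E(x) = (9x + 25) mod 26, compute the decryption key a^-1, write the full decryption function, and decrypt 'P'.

Step 1: Find a^-1, the modular inverse of 9 mod 26.
Step 2: We need 9 * a^-1 = 1 (mod 26).
Step 3: 9 * 3 = 27 = 1 * 26 + 1, so a^-1 = 3.
Step 4: D(y) = 3(y - 25) mod 26.
Step 5: Apply to 'P' (y = 15): D(15) = 3 * (15 - 25) mod 26 = 3 * -10 mod 26 = 22 -> 'W'.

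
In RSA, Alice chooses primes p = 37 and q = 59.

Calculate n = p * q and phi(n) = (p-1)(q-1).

Step 1: n = p * q = 37 * 59 = 2183.
Step 2: phi(n) = (p-1)(q-1) = 36 * 58 = 2088.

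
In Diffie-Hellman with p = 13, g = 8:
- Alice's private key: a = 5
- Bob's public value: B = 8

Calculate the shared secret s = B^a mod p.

Step 1: s = B^a mod p = 8^5 mod 13.
  8^1 mod 13 = 8
  8^2 mod 13 = (8 * 8) mod 13 = 12
  8^3 mod 13 = (12 * 8) mod 13 = 5
  8^4 mod 13 = (5 * 8) mod 13 = 1
  8^5 mod 13 = (1 * 8) mod 13 = 8
Result: shared secret = 8.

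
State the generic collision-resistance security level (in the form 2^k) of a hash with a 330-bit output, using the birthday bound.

Step 1: The birthday paradox gives collision probability ~50% after sqrt(2^n) = 2^(n/2) hashes.
Step 2: For 330-bit output: 2^(330/2) = 2^165.
Step 3: Approximately 2^165 hash computations needed.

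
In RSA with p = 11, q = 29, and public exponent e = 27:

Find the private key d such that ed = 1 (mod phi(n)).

Step 1: n = 11 * 29 = 319.
Step 2: phi(n) = 10 * 28 = 280.
Step 3: Find d such that 27 * d = 1 (mod 280).
Step 4: d = 27^(-1) mod 280 = 83.
Verification: 27 * 83 = 2241 = 8 * 280 + 1.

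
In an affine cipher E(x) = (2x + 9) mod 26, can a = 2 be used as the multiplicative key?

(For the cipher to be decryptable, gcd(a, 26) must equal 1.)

Step 1: Compute gcd(2, 26).
Step 2: gcd(2, 26) = 2.
Since gcd = 2 != 1, 2 shares a common factor with 26, so it cannot be used.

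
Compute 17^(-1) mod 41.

Step 1: We need x such that 17 * x = 1 (mod 41).
Step 2: Using the extended Euclidean algorithm or trial:
  17 * 29 = 493 = 12 * 41 + 1.
Step 3: Since 493 mod 41 = 1, the inverse is x = 29.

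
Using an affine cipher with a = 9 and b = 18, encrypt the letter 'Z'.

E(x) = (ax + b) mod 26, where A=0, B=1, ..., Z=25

Step 1: Convert 'Z' to number: x = 25.
Step 2: E(25) = (9 * 25 + 18) mod 26 = 243 mod 26 = 9.
Step 3: Convert 9 back to letter: J.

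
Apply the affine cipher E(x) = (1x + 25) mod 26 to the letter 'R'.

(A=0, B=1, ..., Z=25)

Step 1: Convert 'R' to number: x = 17.
Step 2: E(17) = (1 * 17 + 25) mod 26 = 42 mod 26 = 16.
Step 3: Convert 16 back to letter: Q.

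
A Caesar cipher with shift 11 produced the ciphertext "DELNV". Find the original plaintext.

Step 1: Reverse the shift by subtracting 11 from each letter position.
  D (position 3) -> position (3-11) mod 26 = 18 -> S
  E (position 4) -> position (4-11) mod 26 = 19 -> T
  L (position 11) -> position (11-11) mod 26 = 0 -> A
  N (position 13) -> position (13-11) mod 26 = 2 -> C
  V (position 21) -> position (21-11) mod 26 = 10 -> K
Decrypted message: STACK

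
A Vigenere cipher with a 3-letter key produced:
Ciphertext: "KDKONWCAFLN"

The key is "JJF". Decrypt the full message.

Step 1: Key 'JJF' has length 3. Extended key: JJFJJFJJFJJ
Step 2: Decrypt each position:
  K(10) - J(9) = 1 = B
  D(3) - J(9) = 20 = U
  K(10) - F(5) = 5 = F
  O(14) - J(9) = 5 = F
  N(13) - J(9) = 4 = E
  W(22) - F(5) = 17 = R
  C(2) - J(9) = 19 = T
  A(0) - J(9) = 17 = R
  F(5) - F(5) = 0 = A
  L(11) - J(9) = 2 = C
  N(13) - J(9) = 4 = E
Plaintext: BUFFERTRACE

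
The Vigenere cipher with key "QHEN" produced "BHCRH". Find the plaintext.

Step 1: Extend key: QHENQ
Step 2: Decrypt each letter (c - k) mod 26:
  B(1) - Q(16) = (1-16) mod 26 = 11 = L
  H(7) - H(7) = (7-7) mod 26 = 0 = A
  C(2) - E(4) = (2-4) mod 26 = 24 = Y
  R(17) - N(13) = (17-13) mod 26 = 4 = E
  H(7) - Q(16) = (7-16) mod 26 = 17 = R
Plaintext: LAYER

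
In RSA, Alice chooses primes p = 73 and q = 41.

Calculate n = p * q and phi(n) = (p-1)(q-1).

Step 1: n = p * q = 73 * 41 = 2993.
Step 2: phi(n) = (p-1)(q-1) = 72 * 40 = 2880.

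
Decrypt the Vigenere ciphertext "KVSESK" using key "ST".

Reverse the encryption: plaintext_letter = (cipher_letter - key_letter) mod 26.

Step 1: Extend key: STSTST
Step 2: Decrypt each letter (c - k) mod 26:
  K(10) - S(18) = (10-18) mod 26 = 18 = S
  V(21) - T(19) = (21-19) mod 26 = 2 = C
  S(18) - S(18) = (18-18) mod 26 = 0 = A
  E(4) - T(19) = (4-19) mod 26 = 11 = L
  S(18) - S(18) = (18-18) mod 26 = 0 = A
  K(10) - T(19) = (10-19) mod 26 = 17 = R
Plaintext: SCALAR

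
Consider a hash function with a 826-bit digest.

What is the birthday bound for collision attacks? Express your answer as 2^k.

Step 1: The birthday paradox gives collision probability ~50% after sqrt(2^n) = 2^(n/2) hashes.
Step 2: For 826-bit output: 2^(826/2) = 2^413.
Step 3: Approximately 2^413 hash computations needed.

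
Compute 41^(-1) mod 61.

Step 1: We need x such that 41 * x = 1 (mod 61).
Step 2: Using the extended Euclidean algorithm or trial:
  41 * 3 = 123 = 2 * 61 + 1.
Step 3: Since 123 mod 61 = 1, the inverse is x = 3.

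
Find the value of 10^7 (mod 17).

Step 1: Compute 10^7 mod 17 step by step, reducing modulo 17 at each step.
  10^1 mod 17 = 10
  10^2 mod 17 = (10 * 10) mod 17 = 15
  10^3 mod 17 = (15 * 10) mod 17 = 14
  10^4 mod 17 = (14 * 10) mod 17 = 4
  10^5 mod 17 = (4 * 10) mod 17 = 6
  10^6 mod 17 = (6 * 10) mod 17 = 9
  10^7 mod 17 = (9 * 10) mod 17 = 5
Step 2: Result = 5.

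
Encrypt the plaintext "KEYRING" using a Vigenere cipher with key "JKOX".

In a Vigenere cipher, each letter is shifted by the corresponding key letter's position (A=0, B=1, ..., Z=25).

Step 1: Repeat key to match plaintext length:
  Plaintext: KEYRING
  Key:       JKOXJKO
Step 2: Encrypt each letter:
  K(10) + J(9) = (10+9) mod 26 = 19 = T
  E(4) + K(10) = (4+10) mod 26 = 14 = O
  Y(24) + O(14) = (24+14) mod 26 = 12 = M
  R(17) + X(23) = (17+23) mod 26 = 14 = O
  I(8) + J(9) = (8+9) mod 26 = 17 = R
  N(13) + K(10) = (13+10) mod 26 = 23 = X
  G(6) + O(14) = (6+14) mod 26 = 20 = U
Ciphertext: TOMORXU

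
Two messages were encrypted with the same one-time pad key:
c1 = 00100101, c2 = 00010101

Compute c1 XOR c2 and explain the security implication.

Step 1: c1 XOR c2 = (m1 XOR k) XOR (m2 XOR k).
Step 2: By XOR associativity/commutativity: = m1 XOR m2 XOR k XOR k = m1 XOR m2.
Step 3: 00100101 XOR 00010101 = 00110000 = 48.
Step 4: The key cancels out! An attacker learns m1 XOR m2 = 48, revealing the relationship between plaintexts.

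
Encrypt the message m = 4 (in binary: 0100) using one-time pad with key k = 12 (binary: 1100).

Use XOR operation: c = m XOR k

Step 1: Write out the XOR operation bit by bit:
  Message: 0100
  Key:     1100
  XOR:     1000
Step 2: Convert to decimal: 1000 = 8.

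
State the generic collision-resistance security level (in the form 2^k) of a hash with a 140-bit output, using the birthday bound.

Step 1: The birthday paradox gives collision probability ~50% after sqrt(2^n) = 2^(n/2) hashes.
Step 2: For 140-bit output: 2^(140/2) = 2^70.
Step 3: Approximately 2^70 hash computations needed.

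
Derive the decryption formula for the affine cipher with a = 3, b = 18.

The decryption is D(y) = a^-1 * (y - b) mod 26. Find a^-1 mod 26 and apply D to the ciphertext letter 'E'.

Step 1: Find a^-1, the modular inverse of 3 mod 26.
Step 2: We need 3 * a^-1 = 1 (mod 26).
Step 3: 3 * 9 = 27 = 1 * 26 + 1, so a^-1 = 9.
Step 4: D(y) = 9(y - 18) mod 26.
Step 5: Apply to 'E' (y = 4): D(4) = 9 * (4 - 18) mod 26 = 9 * -14 mod 26 = 4 -> 'E'.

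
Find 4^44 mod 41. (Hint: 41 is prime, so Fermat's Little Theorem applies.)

Step 1: Since 41 is prime, by Fermat's Little Theorem: 4^40 = 1 (mod 41).
Step 2: Reduce exponent: 44 mod 40 = 4.
Step 3: So 4^44 = 4^4 (mod 41).
Step 4: 4^4 mod 41 = 10.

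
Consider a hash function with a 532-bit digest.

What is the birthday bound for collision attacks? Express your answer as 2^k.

Step 1: The birthday paradox gives collision probability ~50% after sqrt(2^n) = 2^(n/2) hashes.
Step 2: For 532-bit output: 2^(532/2) = 2^266.
Step 3: Approximately 2^266 hash computations needed.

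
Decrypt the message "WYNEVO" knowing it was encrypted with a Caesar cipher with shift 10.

Step 1: Reverse the shift by subtracting 10 from each letter position.
  W (position 22) -> position (22-10) mod 26 = 12 -> M
  Y (position 24) -> position (24-10) mod 26 = 14 -> O
  N (position 13) -> position (13-10) mod 26 = 3 -> D
  E (position 4) -> position (4-10) mod 26 = 20 -> U
  V (position 21) -> position (21-10) mod 26 = 11 -> L
  O (position 14) -> position (14-10) mod 26 = 4 -> E
Decrypted message: MODULE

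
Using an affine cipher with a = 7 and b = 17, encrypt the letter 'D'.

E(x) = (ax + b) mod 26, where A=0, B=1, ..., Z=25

Step 1: Convert 'D' to number: x = 3.
Step 2: E(3) = (7 * 3 + 17) mod 26 = 38 mod 26 = 12.
Step 3: Convert 12 back to letter: M.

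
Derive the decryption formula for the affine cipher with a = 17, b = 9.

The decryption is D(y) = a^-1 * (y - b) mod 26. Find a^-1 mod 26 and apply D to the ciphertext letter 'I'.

Step 1: Find a^-1, the modular inverse of 17 mod 26.
Step 2: We need 17 * a^-1 = 1 (mod 26).
Step 3: 17 * 23 = 391 = 15 * 26 + 1, so a^-1 = 23.
Step 4: D(y) = 23(y - 9) mod 26.
Step 5: Apply to 'I' (y = 8): D(8) = 23 * (8 - 9) mod 26 = 23 * -1 mod 26 = 3 -> 'D'.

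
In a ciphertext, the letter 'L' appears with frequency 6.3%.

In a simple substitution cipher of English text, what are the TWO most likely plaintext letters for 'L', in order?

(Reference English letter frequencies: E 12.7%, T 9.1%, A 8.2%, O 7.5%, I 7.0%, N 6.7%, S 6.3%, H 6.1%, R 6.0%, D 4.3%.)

Step 1: Observed frequency of 'L' is 6.3%.
Step 2: Compute distances to each reference frequency and sort:
  S (6.3%): difference = 0.0% <-- BEST
  H (6.1%): difference = 0.2% <-- RUNNER-UP
  R (6.0%): difference = 0.3%
  N (6.7%): difference = 0.4%
  I (7.0%): difference = 0.7%
Step 3: Most likely is 'S' (6.3%, diff 0.0%); second most likely is 'H' (6.1%, diff 0.2%).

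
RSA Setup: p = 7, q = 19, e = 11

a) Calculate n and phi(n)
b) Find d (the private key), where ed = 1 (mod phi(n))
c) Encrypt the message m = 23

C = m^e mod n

Step 1: n = 7 * 19 = 133.
Step 2: phi(n) = (7-1)(19-1) = 6 * 18 = 108.
Step 3: Find d = 11^(-1) mod 108 = 59.
  Verify: 11 * 59 = 649 = 1 (mod 108).
Step 4: C = 23^11 mod 133 = 130.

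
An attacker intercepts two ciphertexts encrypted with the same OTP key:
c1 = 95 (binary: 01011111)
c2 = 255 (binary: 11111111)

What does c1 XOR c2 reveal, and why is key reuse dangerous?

Step 1: c1 XOR c2 = (m1 XOR k) XOR (m2 XOR k).
Step 2: By XOR associativity/commutativity: = m1 XOR m2 XOR k XOR k = m1 XOR m2.
Step 3: 01011111 XOR 11111111 = 10100000 = 160.
Step 4: The key cancels out! An attacker learns m1 XOR m2 = 160, revealing the relationship between plaintexts.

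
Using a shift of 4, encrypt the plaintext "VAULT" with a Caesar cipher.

Step 1: For each letter, shift forward by 4 positions (mod 26).
  V (position 21) -> position (21+4) mod 26 = 25 -> Z
  A (position 0) -> position (0+4) mod 26 = 4 -> E
  U (position 20) -> position (20+4) mod 26 = 24 -> Y
  L (position 11) -> position (11+4) mod 26 = 15 -> P
  T (position 19) -> position (19+4) mod 26 = 23 -> X
Result: ZEYPX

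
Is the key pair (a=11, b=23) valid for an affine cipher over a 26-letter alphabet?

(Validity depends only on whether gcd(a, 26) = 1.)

Step 1: Compute gcd(11, 26).
Step 2: gcd(11, 26) = 1.
Since gcd = 1, 11 is coprime with 26, so it is a valid key.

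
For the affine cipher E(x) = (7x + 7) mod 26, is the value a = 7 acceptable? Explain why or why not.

Step 1: Compute gcd(7, 26).
Step 2: gcd(7, 26) = 1.
Since gcd = 1, 7 is coprime with 26, so it is a valid key.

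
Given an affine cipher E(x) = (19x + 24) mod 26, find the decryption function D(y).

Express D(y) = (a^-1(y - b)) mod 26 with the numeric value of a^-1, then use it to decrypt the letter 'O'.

Step 1: Find a^-1, the modular inverse of 19 mod 26.
Step 2: We need 19 * a^-1 = 1 (mod 26).
Step 3: 19 * 11 = 209 = 8 * 26 + 1, so a^-1 = 11.
Step 4: D(y) = 11(y - 24) mod 26.
Step 5: Apply to 'O' (y = 14): D(14) = 11 * (14 - 24) mod 26 = 11 * -10 mod 26 = 20 -> 'U'.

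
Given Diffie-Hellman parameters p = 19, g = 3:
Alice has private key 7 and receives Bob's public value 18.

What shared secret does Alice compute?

Step 1: s = B^a mod p = 18^7 mod 19.
  18^1 mod 19 = 18
  18^2 mod 19 = (18 * 18) mod 19 = 1
  18^3 mod 19 = (1 * 18) mod 19 = 18
  18^4 mod 19 = (18 * 18) mod 19 = 1
  18^5 mod 19 = (1 * 18) mod 19 = 18
  18^6 mod 19 = (18 * 18) mod 19 = 1
  18^7 mod 19 = (1 * 18) mod 19 = 18
Result: shared secret = 18.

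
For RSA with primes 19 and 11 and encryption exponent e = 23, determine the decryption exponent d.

Step 1: n = 19 * 11 = 209.
Step 2: phi(n) = 18 * 10 = 180.
Step 3: Find d such that 23 * d = 1 (mod 180).
Step 4: d = 23^(-1) mod 180 = 47.
Verification: 23 * 47 = 1081 = 6 * 180 + 1.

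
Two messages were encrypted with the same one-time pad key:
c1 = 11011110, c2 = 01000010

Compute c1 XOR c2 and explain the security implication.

Step 1: c1 XOR c2 = (m1 XOR k) XOR (m2 XOR k).
Step 2: By XOR associativity/commutativity: = m1 XOR m2 XOR k XOR k = m1 XOR m2.
Step 3: 11011110 XOR 01000010 = 10011100 = 156.
Step 4: The key cancels out! An attacker learns m1 XOR m2 = 156, revealing the relationship between plaintexts.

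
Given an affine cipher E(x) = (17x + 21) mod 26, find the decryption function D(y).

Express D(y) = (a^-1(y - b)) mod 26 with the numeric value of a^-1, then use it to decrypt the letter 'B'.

Step 1: Find a^-1, the modular inverse of 17 mod 26.
Step 2: We need 17 * a^-1 = 1 (mod 26).
Step 3: 17 * 23 = 391 = 15 * 26 + 1, so a^-1 = 23.
Step 4: D(y) = 23(y - 21) mod 26.
Step 5: Apply to 'B' (y = 1): D(1) = 23 * (1 - 21) mod 26 = 23 * -20 mod 26 = 8 -> 'I'.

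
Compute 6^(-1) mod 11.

Step 1: We need x such that 6 * x = 1 (mod 11).
Step 2: Using the extended Euclidean algorithm or trial:
  6 * 2 = 12 = 1 * 11 + 1.
Step 3: Since 12 mod 11 = 1, the inverse is x = 2.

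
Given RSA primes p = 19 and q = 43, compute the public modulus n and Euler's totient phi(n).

Step 1: n = p * q = 19 * 43 = 817.
Step 2: phi(n) = (p-1)(q-1) = 18 * 42 = 756.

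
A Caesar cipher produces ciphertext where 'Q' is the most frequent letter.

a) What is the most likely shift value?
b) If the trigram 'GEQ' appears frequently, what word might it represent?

Step 1: In English, 'E' is the most frequent letter (12.7%).
Step 2: The most frequent ciphertext letter is 'Q' (position 16).
Step 3: Shift = (16 - 4) mod 26 = 12.
Step 4: Decrypt 'GEQ' by shifting back 12:
  G -> U
  E -> S
  Q -> E
Step 5: 'GEQ' decrypts to 'USE'.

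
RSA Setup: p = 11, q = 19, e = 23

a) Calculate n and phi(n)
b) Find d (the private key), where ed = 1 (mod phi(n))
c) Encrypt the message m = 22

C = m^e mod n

Step 1: n = 11 * 19 = 209.
Step 2: phi(n) = (11-1)(19-1) = 10 * 18 = 180.
Step 3: Find d = 23^(-1) mod 180 = 47.
  Verify: 23 * 47 = 1081 = 1 (mod 180).
Step 4: C = 22^23 mod 209 = 110.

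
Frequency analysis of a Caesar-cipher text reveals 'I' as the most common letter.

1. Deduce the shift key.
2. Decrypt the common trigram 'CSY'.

Step 1: In English, 'E' is the most frequent letter (12.7%).
Step 2: The most frequent ciphertext letter is 'I' (position 8).
Step 3: Shift = (8 - 4) mod 26 = 4.
Step 4: Decrypt 'CSY' by shifting back 4:
  C -> Y
  S -> O
  Y -> U
Step 5: 'CSY' decrypts to 'YOU'.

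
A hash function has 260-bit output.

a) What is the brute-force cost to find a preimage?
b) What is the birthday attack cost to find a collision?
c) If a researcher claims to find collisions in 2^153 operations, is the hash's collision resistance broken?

Step 1: Preimage resistance requires brute-force of 2^260 operations.
Step 2: Collision resistance (birthday bound) = 2^(260/2) = 2^130.
Step 3: The claimed attack costs 2^153 operations.
Step 4: Since 2^153 >= 2^130, the claimed attack is no faster than the generic birthday attack, so this does not break collision resistance.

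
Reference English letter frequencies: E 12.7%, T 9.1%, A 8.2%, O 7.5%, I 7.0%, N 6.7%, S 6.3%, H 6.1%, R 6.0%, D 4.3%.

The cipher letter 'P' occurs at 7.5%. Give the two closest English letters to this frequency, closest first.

Step 1: Observed frequency of 'P' is 7.5%.
Step 2: Compute distances to each reference frequency and sort:
  O (7.5%): difference = 0.0% <-- BEST
  I (7.0%): difference = 0.5% <-- RUNNER-UP
  A (8.2%): difference = 0.7%
  N (6.7%): difference = 0.8%
  S (6.3%): difference = 1.2%
Step 3: Most likely is 'O' (7.5%, diff 0.0%); second most likely is 'I' (7.0%, diff 0.5%).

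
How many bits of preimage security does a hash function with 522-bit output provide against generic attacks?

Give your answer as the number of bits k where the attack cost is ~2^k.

Step 1: The hash has a 522-bit output.
Step 2: Preimage resistance means: given a digest h(x), it should be infeasible to find any input that hashes to it.
With a 522-bit output there are 2^522 possible digests, so a generic brute-force preimage search costs about 2^522 evaluations.
Step 3: Security level = 522 bits.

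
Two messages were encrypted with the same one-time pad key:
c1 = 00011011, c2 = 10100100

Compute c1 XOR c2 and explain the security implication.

Step 1: c1 XOR c2 = (m1 XOR k) XOR (m2 XOR k).
Step 2: By XOR associativity/commutativity: = m1 XOR m2 XOR k XOR k = m1 XOR m2.
Step 3: 00011011 XOR 10100100 = 10111111 = 191.
Step 4: The key cancels out! An attacker learns m1 XOR m2 = 191, revealing the relationship between plaintexts.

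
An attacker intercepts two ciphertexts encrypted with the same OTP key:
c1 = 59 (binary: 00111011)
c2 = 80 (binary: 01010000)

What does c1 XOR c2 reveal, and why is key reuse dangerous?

Step 1: c1 XOR c2 = (m1 XOR k) XOR (m2 XOR k).
Step 2: By XOR associativity/commutativity: = m1 XOR m2 XOR k XOR k = m1 XOR m2.
Step 3: 00111011 XOR 01010000 = 01101011 = 107.
Step 4: The key cancels out! An attacker learns m1 XOR m2 = 107, revealing the relationship between plaintexts.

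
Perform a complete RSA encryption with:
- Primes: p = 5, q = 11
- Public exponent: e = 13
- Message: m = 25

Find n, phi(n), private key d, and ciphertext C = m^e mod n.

Step 1: n = 5 * 11 = 55.
Step 2: phi(n) = (5-1)(11-1) = 4 * 10 = 40.
Step 3: Find d = 13^(-1) mod 40 = 37.
  Verify: 13 * 37 = 481 = 1 (mod 40).
Step 4: C = 25^13 mod 55 = 5.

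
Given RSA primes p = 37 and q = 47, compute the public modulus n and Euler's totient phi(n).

Step 1: n = p * q = 37 * 47 = 1739.
Step 2: phi(n) = (p-1)(q-1) = 36 * 46 = 1656.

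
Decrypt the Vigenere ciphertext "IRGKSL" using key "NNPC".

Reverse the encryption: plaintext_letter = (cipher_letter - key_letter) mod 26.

Step 1: Extend key: NNPCNN
Step 2: Decrypt each letter (c - k) mod 26:
  I(8) - N(13) = (8-13) mod 26 = 21 = V
  R(17) - N(13) = (17-13) mod 26 = 4 = E
  G(6) - P(15) = (6-15) mod 26 = 17 = R
  K(10) - C(2) = (10-2) mod 26 = 8 = I
  S(18) - N(13) = (18-13) mod 26 = 5 = F
  L(11) - N(13) = (11-13) mod 26 = 24 = Y
Plaintext: VERIFY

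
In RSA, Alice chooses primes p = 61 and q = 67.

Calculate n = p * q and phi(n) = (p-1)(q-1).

Step 1: n = p * q = 61 * 67 = 4087.
Step 2: phi(n) = (p-1)(q-1) = 60 * 66 = 3960.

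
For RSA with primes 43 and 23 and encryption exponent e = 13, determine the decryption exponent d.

Step 1: n = 43 * 23 = 989.
Step 2: phi(n) = 42 * 22 = 924.
Step 3: Find d such that 13 * d = 1 (mod 924).
Step 4: d = 13^(-1) mod 924 = 853.
Verification: 13 * 853 = 11089 = 12 * 924 + 1.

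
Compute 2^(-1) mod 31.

Step 1: We need x such that 2 * x = 1 (mod 31).
Step 2: Using the extended Euclidean algorithm or trial:
  2 * 16 = 32 = 1 * 31 + 1.
Step 3: Since 32 mod 31 = 1, the inverse is x = 16.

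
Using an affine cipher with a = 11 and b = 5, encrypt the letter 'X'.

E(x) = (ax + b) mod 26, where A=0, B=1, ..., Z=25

Step 1: Convert 'X' to number: x = 23.
Step 2: E(23) = (11 * 23 + 5) mod 26 = 258 mod 26 = 24.
Step 3: Convert 24 back to letter: Y.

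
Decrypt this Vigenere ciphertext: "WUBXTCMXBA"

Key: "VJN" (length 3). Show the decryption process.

Step 1: Key 'VJN' has length 3. Extended key: VJNVJNVJNV
Step 2: Decrypt each position:
  W(22) - V(21) = 1 = B
  U(20) - J(9) = 11 = L
  B(1) - N(13) = 14 = O
  X(23) - V(21) = 2 = C
  T(19) - J(9) = 10 = K
  C(2) - N(13) = 15 = P
  M(12) - V(21) = 17 = R
  X(23) - J(9) = 14 = O
  B(1) - N(13) = 14 = O
  A(0) - V(21) = 5 = F
Plaintext: BLOCKPROOF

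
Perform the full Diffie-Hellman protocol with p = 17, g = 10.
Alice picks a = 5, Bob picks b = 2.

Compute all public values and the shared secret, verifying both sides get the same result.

Step 1: A = g^a mod p = 10^5 mod 17 = 6.
Step 2: B = g^b mod p = 10^2 mod 17 = 15.
Step 3: Alice computes s = B^a mod p = 15^5 mod 17 = 2.
Step 4: Bob computes s = A^b mod p = 6^2 mod 17 = 2.
Both sides agree: shared secret = 2.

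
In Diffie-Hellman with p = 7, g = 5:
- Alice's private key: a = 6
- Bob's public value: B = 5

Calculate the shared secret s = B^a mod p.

Step 1: s = B^a mod p = 5^6 mod 7.
  5^1 mod 7 = 5
  5^2 mod 7 = (5 * 5) mod 7 = 4
  5^3 mod 7 = (4 * 5) mod 7 = 6
  5^4 mod 7 = (6 * 5) mod 7 = 2
  5^5 mod 7 = (2 * 5) mod 7 = 3
  5^6 mod 7 = (3 * 5) mod 7 = 1
Result: shared secret = 1.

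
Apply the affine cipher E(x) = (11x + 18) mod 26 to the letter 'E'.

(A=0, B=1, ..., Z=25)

Step 1: Convert 'E' to number: x = 4.
Step 2: E(4) = (11 * 4 + 18) mod 26 = 62 mod 26 = 10.
Step 3: Convert 10 back to letter: K.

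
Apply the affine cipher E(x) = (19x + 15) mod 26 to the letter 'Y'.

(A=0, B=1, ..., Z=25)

Step 1: Convert 'Y' to number: x = 24.
Step 2: E(24) = (19 * 24 + 15) mod 26 = 471 mod 26 = 3.
Step 3: Convert 3 back to letter: D.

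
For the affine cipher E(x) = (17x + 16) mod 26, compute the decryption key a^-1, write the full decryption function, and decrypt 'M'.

Step 1: Find a^-1, the modular inverse of 17 mod 26.
Step 2: We need 17 * a^-1 = 1 (mod 26).
Step 3: 17 * 23 = 391 = 15 * 26 + 1, so a^-1 = 23.
Step 4: D(y) = 23(y - 16) mod 26.
Step 5: Apply to 'M' (y = 12): D(12) = 23 * (12 - 16) mod 26 = 23 * -4 mod 26 = 12 -> 'M'.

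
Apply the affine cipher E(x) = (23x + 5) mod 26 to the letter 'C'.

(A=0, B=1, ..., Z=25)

Step 1: Convert 'C' to number: x = 2.
Step 2: E(2) = (23 * 2 + 5) mod 26 = 51 mod 26 = 25.
Step 3: Convert 25 back to letter: Z.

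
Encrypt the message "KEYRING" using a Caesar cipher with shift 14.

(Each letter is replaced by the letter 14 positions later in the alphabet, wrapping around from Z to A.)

Step 1: For each letter, shift forward by 14 positions (mod 26).
  K (position 10) -> position (10+14) mod 26 = 24 -> Y
  E (position 4) -> position (4+14) mod 26 = 18 -> S
  Y (position 24) -> position (24+14) mod 26 = 12 -> M
  R (position 17) -> position (17+14) mod 26 = 5 -> F
  I (position 8) -> position (8+14) mod 26 = 22 -> W
  N (position 13) -> position (13+14) mod 26 = 1 -> B
  G (position 6) -> position (6+14) mod 26 = 20 -> U
Result: YSMFWBU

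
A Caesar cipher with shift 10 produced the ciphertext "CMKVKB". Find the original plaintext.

Step 1: Reverse the shift by subtracting 10 from each letter position.
  C (position 2) -> position (2-10) mod 26 = 18 -> S
  M (position 12) -> position (12-10) mod 26 = 2 -> C
  K (position 10) -> position (10-10) mod 26 = 0 -> A
  V (position 21) -> position (21-10) mod 26 = 11 -> L
  K (position 10) -> position (10-10) mod 26 = 0 -> A
  B (position 1) -> position (1-10) mod 26 = 17 -> R
Decrypted message: SCALAR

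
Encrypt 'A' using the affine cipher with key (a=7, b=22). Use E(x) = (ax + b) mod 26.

Step 1: Convert 'A' to number: x = 0.
Step 2: E(0) = (7 * 0 + 22) mod 26 = 22 mod 26 = 22.
Step 3: Convert 22 back to letter: W.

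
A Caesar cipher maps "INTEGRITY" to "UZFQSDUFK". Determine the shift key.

Step 1: Compare first letters: I (position 8) -> U (position 20).
Step 2: Shift = (20 - 8) mod 26 = 12.
The shift value is 12.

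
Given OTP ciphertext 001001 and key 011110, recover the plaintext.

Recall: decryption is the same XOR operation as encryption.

Step 1: XOR ciphertext with key:
  Ciphertext: 001001
  Key:        011110
  XOR:        010111
Step 2: Plaintext = 010111 = 23 in decimal.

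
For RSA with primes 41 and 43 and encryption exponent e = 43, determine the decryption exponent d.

Step 1: n = 41 * 43 = 1763.
Step 2: phi(n) = 40 * 42 = 1680.
Step 3: Find d such that 43 * d = 1 (mod 1680).
Step 4: d = 43^(-1) mod 1680 = 547.
Verification: 43 * 547 = 23521 = 14 * 1680 + 1.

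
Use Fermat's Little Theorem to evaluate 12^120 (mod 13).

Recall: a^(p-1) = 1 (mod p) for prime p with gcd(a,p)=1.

Step 1: Since 13 is prime, by Fermat's Little Theorem: 12^12 = 1 (mod 13).
Step 2: Reduce exponent: 120 mod 12 = 0.
Step 3: So 12^120 = 12^0 (mod 13).
Step 4: 12^0 mod 13 = 1.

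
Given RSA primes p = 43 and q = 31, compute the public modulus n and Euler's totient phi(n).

Step 1: n = p * q = 43 * 31 = 1333.
Step 2: phi(n) = (p-1)(q-1) = 42 * 30 = 1260.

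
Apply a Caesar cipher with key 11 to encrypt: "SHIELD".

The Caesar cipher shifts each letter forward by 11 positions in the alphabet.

Step 1: For each letter, shift forward by 11 positions (mod 26).
  S (position 18) -> position (18+11) mod 26 = 3 -> D
  H (position 7) -> position (7+11) mod 26 = 18 -> S
  I (position 8) -> position (8+11) mod 26 = 19 -> T
  E (position 4) -> position (4+11) mod 26 = 15 -> P
  L (position 11) -> position (11+11) mod 26 = 22 -> W
  D (position 3) -> position (3+11) mod 26 = 14 -> O
Result: DSTPWO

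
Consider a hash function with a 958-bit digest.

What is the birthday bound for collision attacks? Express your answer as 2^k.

Step 1: The birthday paradox gives collision probability ~50% after sqrt(2^n) = 2^(n/2) hashes.
Step 2: For 958-bit output: 2^(958/2) = 2^479.
Step 3: Approximately 2^479 hash computations needed.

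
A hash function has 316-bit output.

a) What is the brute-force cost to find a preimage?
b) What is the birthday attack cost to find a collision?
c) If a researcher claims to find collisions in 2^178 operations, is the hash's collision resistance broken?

Step 1: Preimage resistance requires brute-force of 2^316 operations.
Step 2: Collision resistance (birthday bound) = 2^(316/2) = 2^158.
Step 3: The claimed attack costs 2^178 operations.
Step 4: Since 2^178 >= 2^158, the claimed attack is no faster than the generic birthday attack, so this does not break collision resistance.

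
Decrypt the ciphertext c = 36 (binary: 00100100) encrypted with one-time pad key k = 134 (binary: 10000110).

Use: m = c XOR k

Step 1: XOR ciphertext with key:
  Ciphertext: 00100100
  Key:        10000110
  XOR:        10100010
Step 2: Plaintext = 10100010 = 162 in decimal.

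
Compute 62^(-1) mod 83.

Step 1: We need x such that 62 * x = 1 (mod 83).
Step 2: Using the extended Euclidean algorithm or trial:
  62 * 79 = 4898 = 59 * 83 + 1.
Step 3: Since 4898 mod 83 = 1, the inverse is x = 79.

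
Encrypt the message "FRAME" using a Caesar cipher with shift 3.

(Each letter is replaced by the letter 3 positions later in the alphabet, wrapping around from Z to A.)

Step 1: For each letter, shift forward by 3 positions (mod 26).
  F (position 5) -> position (5+3) mod 26 = 8 -> I
  R (position 17) -> position (17+3) mod 26 = 20 -> U
  A (position 0) -> position (0+3) mod 26 = 3 -> D
  M (position 12) -> position (12+3) mod 26 = 15 -> P
  E (position 4) -> position (4+3) mod 26 = 7 -> H
Result: IUDPH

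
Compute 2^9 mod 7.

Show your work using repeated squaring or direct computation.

Step 1: Compute 2^9 mod 7 step by step, reducing modulo 7 at each step.
  2^1 mod 7 = 2
  2^2 mod 7 = (2 * 2) mod 7 = 4
  2^3 mod 7 = (4 * 2) mod 7 = 1
  2^4 mod 7 = (1 * 2) mod 7 = 2
  2^5 mod 7 = (2 * 2) mod 7 = 4
  2^6 mod 7 = (4 * 2) mod 7 = 1
  2^7 mod 7 = (1 * 2) mod 7 = 2
  2^8 mod 7 = (2 * 2) mod 7 = 4
  2^9 mod 7 = (4 * 2) mod 7 = 1
Step 2: Result = 1.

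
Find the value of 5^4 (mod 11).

Step 1: Compute 5^4 mod 11 step by step, reducing modulo 11 at each step.
  5^1 mod 11 = 5
  5^2 mod 11 = (5 * 5) mod 11 = 3
  5^3 mod 11 = (3 * 5) mod 11 = 4
  5^4 mod 11 = (4 * 5) mod 11 = 9
Step 2: Result = 9.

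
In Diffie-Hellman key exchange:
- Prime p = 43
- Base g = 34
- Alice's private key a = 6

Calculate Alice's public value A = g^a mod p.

Step 1: A = g^a mod p = 34^6 mod 43.
  34^1 mod 43 = 34
  34^2 mod 43 = (34 * 34) mod 43 = 38
  34^3 mod 43 = (38 * 34) mod 43 = 2
  34^4 mod 43 = (2 * 34) mod 43 = 25
  34^5 mod 43 = (25 * 34) mod 43 = 33
  34^6 mod 43 = (33 * 34) mod 43 = 4
Result: A = 4.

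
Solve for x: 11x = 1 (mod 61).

Step 1: We need x such that 11 * x = 1 (mod 61).
Step 2: Using the extended Euclidean algorithm or trial:
  11 * 50 = 550 = 9 * 61 + 1.
Step 3: Since 550 mod 61 = 1, the inverse is x = 50.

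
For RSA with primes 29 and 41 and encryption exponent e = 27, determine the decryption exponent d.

Step 1: n = 29 * 41 = 1189.
Step 2: phi(n) = 28 * 40 = 1120.
Step 3: Find d such that 27 * d = 1 (mod 1120).
Step 4: d = 27^(-1) mod 1120 = 83.
Verification: 27 * 83 = 2241 = 2 * 1120 + 1.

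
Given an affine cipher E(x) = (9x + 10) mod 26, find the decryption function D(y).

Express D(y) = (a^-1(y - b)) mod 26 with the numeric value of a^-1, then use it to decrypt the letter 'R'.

Step 1: Find a^-1, the modular inverse of 9 mod 26.
Step 2: We need 9 * a^-1 = 1 (mod 26).
Step 3: 9 * 3 = 27 = 1 * 26 + 1, so a^-1 = 3.
Step 4: D(y) = 3(y - 10) mod 26.
Step 5: Apply to 'R' (y = 17): D(17) = 3 * (17 - 10) mod 26 = 3 * 7 mod 26 = 21 -> 'V'.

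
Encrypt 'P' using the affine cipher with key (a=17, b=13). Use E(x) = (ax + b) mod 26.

Step 1: Convert 'P' to number: x = 15.
Step 2: E(15) = (17 * 15 + 13) mod 26 = 268 mod 26 = 8.
Step 3: Convert 8 back to letter: I.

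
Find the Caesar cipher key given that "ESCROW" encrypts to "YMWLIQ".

Step 1: Compare first letters: E (position 4) -> Y (position 24).
Step 2: Shift = (24 - 4) mod 26 = 20.
The shift value is 20.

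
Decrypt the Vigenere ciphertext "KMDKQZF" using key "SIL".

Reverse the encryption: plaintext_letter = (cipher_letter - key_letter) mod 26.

Step 1: Extend key: SILSILS
Step 2: Decrypt each letter (c - k) mod 26:
  K(10) - S(18) = (10-18) mod 26 = 18 = S
  M(12) - I(8) = (12-8) mod 26 = 4 = E
  D(3) - L(11) = (3-11) mod 26 = 18 = S
  K(10) - S(18) = (10-18) mod 26 = 18 = S
  Q(16) - I(8) = (16-8) mod 26 = 8 = I
  Z(25) - L(11) = (25-11) mod 26 = 14 = O
  F(5) - S(18) = (5-18) mod 26 = 13 = N
Plaintext: SESSION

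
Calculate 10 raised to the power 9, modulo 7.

Step 1: Compute 10^9 mod 7 step by step, reducing modulo 7 at each step.
  10^1 mod 7 = 3
  10^2 mod 7 = (3 * 10) mod 7 = 2
  10^3 mod 7 = (2 * 10) mod 7 = 6
  10^4 mod 7 = (6 * 10) mod 7 = 4
  10^5 mod 7 = (4 * 10) mod 7 = 5
  10^6 mod 7 = (5 * 10) mod 7 = 1
  10^7 mod 7 = (1 * 10) mod 7 = 3
  10^8 mod 7 = (3 * 10) mod 7 = 2
  10^9 mod 7 = (2 * 10) mod 7 = 6
Step 2: Result = 6.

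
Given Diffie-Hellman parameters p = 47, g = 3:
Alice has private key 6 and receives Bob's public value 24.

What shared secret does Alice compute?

Step 1: s = B^a mod p = 24^6 mod 47.
  24^1 mod 47 = 24
  24^2 mod 47 = (24 * 24) mod 47 = 12
  24^3 mod 47 = (12 * 24) mod 47 = 6
  24^4 mod 47 = (6 * 24) mod 47 = 3
  24^5 mod 47 = (3 * 24) mod 47 = 25
  24^6 mod 47 = (25 * 24) mod 47 = 36
Result: shared secret = 36.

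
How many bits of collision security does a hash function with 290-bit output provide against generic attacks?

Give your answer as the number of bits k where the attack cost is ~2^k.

Step 1: The hash has a 290-bit output.
Step 2: Collision resistance means it should be infeasible to find any x != y with h(x) = h(y).
By the birthday bound, a generic collision search succeeds after about sqrt(2^290) = 2^(290/2) = 2^145 evaluations.
Step 3: Security level = 145 bits.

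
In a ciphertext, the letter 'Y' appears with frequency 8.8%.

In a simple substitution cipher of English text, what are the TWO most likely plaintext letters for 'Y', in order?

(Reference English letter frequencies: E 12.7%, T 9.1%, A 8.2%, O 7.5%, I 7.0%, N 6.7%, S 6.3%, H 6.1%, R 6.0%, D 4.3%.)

Step 1: Observed frequency of 'Y' is 8.8%.
Step 2: Compute distances to each reference frequency and sort:
  T (9.1%): difference = 0.3% <-- BEST
  A (8.2%): difference = 0.6% <-- RUNNER-UP
  O (7.5%): difference = 1.3%
  I (7.0%): difference = 1.8%
  N (6.7%): difference = 2.1%
Step 3: Most likely is 'T' (9.1%, diff 0.3%); second most likely is 'A' (8.2%, diff 0.6%).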